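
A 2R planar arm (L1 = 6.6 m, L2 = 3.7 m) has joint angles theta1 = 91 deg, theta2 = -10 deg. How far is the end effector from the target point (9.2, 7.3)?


End effector via forward kinematics:
x = L1*cos(t1) + L2*cos(t1+t2) = 0.4636
y = L1*sin(t1) + L2*sin(t1+t2) = 10.2534
Distance to target:
d = sqrt((9.2 - 0.4636)^2 + (7.3 - 10.2534)^2)
= sqrt(76.3243 + 8.7228)
= 9.2221 m


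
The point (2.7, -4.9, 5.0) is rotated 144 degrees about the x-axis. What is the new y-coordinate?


Rotation about x-axis: y' = y*cos(theta) - z*sin(theta)
= -4.9 * -0.809 - 5.0 * 0.5878
= 1.0253


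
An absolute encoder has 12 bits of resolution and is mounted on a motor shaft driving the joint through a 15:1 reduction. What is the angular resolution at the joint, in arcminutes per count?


counts = 2^12 = 4096
effective counts at joint = 4096 * 15 = 61440
resolution = 360*60 / 61440
= 0.3516 arcmin/count


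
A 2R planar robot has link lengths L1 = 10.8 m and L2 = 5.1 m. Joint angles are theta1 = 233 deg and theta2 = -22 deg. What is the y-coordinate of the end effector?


Convert angles to radians: theta1 = 4.0666, theta2 = -0.384
y = L1*sin(theta1) + L2*sin(theta1+theta2)
y = -8.6253 + -2.6267
y = -11.252


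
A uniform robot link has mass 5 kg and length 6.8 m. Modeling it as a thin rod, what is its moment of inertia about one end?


I = (1/3) * m * L^2
= (1/3) * 5 * 6.8^2
= 0.333333 * 5 * 46.24
= 77.0667 kg*m^2


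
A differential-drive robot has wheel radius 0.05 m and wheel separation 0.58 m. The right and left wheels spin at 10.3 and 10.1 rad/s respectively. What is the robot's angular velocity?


vR = r*wR = 0.05*10.3 = 0.515 m/s
vL = r*wL = 0.05*10.1 = 0.505 m/s
v = (vR+vL)/2 = 0.51 m/s
omega = (vR-vL)/L = 0.0172 rad/s
angular velocity = 0.0172 rad/s


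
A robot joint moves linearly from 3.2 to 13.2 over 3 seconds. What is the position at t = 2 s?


s = t/T = 2/3 = 0.6667
p(t) = p0 + (pf-p0)*s
= 3.2 + (13.2 - 3.2) * 0.6667
= 9.8667


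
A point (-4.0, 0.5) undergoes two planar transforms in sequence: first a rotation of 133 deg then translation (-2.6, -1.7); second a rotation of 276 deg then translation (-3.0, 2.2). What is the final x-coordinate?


After transform 1:
x1 = cos(133)*-4.0 - sin(133)*0.5 + -2.6 = -0.2377
y1 = sin(133)*-4.0 + cos(133)*0.5 + -1.7 = -4.9664
After transform 2:
x2 = cos(276)*-0.2377 - sin(276)*-4.9664 + -3.0
= -7.9641


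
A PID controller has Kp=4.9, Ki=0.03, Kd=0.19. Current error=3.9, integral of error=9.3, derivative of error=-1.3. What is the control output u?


u = Kp*e + Ki*int(e) + Kd*de/dt
= 4.9*3.9 + 0.03*9.3 + 0.19*(-1.3)
= 19.11 + 0.279 + -0.247
= 19.142


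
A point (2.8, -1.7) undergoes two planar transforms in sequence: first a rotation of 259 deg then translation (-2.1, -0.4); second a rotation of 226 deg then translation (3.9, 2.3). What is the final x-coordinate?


After transform 1:
x1 = cos(259)*2.8 - sin(259)*-1.7 + -2.1 = -4.303
y1 = sin(259)*2.8 + cos(259)*-1.7 + -0.4 = -2.8242
After transform 2:
x2 = cos(226)*-4.303 - sin(226)*-2.8242 + 3.9
= 4.8576


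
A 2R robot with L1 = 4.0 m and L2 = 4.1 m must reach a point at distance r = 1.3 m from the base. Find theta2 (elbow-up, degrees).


cos(theta2) = (r^2 - L1^2 - L2^2) / (2*L1*L2)
cos(theta2) = (1.69 - 16.0 - 16.81) / 32.8
cos(theta2) = -0.94878
theta2 = 161.5827 degrees


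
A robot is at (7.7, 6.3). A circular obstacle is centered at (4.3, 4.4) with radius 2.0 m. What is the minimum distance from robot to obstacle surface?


center_dist = sqrt((7.7-4.3)^2 + (6.3-4.4)^2)
= sqrt(11.56 + 3.61)
= 3.8949
min_dist = center_dist - radius = 3.8949 - 2.0 = 1.8949 m


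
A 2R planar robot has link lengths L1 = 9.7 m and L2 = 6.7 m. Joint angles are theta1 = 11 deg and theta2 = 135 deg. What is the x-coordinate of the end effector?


Convert angles to radians: theta1 = 0.192, theta2 = 2.3562
x = L1*cos(theta1) + L2*cos(theta1+theta2)
x = 9.5218 + -5.5546
x = 3.9672


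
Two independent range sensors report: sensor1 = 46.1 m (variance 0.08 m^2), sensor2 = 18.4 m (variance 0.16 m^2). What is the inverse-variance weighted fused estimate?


w1 = (1/var1) / (1/var1 + 1/var2)
   = 12.5 / (12.5 + 6.25) = 0.6667
w2 = 1 - w1 = 0.3333
fused = w1*s1 + w2*s2 = 30.7333 + 6.1333
= 36.8667 m


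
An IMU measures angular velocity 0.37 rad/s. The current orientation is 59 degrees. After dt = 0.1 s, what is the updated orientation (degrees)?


delta_theta = w * dt = 0.37 * 0.1 = 0.037 rad
= 2.1199 deg
theta_new = 59 + 2.1199 = 61.1199 deg


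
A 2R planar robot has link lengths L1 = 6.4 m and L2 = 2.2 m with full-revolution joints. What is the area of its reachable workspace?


r_max = L1 + L2 = 8.6 m
r_min = |L1 - L2| = 4.2 m
Area = pi*(r_max^2 - r_min^2)
= pi*(73.96 - 17.64)
= pi * 56.32
= 176.9345 m^2


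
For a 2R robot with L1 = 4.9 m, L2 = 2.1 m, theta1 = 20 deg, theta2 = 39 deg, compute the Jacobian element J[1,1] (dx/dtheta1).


J[1,1] = -L1*sin(t1) - L2*sin(t1+t2)
= -4.9*sin(20) - 2.1*sin(59)
= -3.476


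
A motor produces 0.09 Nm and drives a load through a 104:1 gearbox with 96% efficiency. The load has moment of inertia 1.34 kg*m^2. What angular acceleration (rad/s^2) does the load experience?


tau_out = tau_motor * N * eta
= 0.09 * 104 * 0.96 = 8.9856 Nm
alpha = tau_out / I = 8.9856 / 1.34
= 6.7057 rad/s^2


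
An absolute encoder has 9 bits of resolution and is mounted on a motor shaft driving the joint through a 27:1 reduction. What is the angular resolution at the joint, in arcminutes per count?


counts = 2^9 = 512
effective counts at joint = 512 * 27 = 13824
resolution = 360*60 / 13824
= 1.5625 arcmin/count


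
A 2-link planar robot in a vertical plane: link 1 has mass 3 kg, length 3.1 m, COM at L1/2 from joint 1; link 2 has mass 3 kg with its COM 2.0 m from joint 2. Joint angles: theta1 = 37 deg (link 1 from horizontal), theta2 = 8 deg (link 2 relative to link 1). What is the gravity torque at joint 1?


Horizontal distance from joint 1 to link-1 COM:
  x_c1 = (L1/2)*cos(t1) = 1.55 * 0.7986 = 1.2379 m
Horizontal distance from joint 1 to link-2 COM:
  x_c2 = L1*cos(t1) + Lc2*cos(t1+t2)
       = 3.1*0.7986 + 2.0*0.7071 = 3.89 m
tau1 = m1*g*x_c1 + m2*g*x_c2
     = 3*9.81*1.2379 + 3*9.81*3.89
     = 36.431 + 114.4822
     = 150.9132 Nm


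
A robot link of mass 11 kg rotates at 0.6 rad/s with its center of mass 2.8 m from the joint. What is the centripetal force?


F = m * omega^2 * r
= 11 * 0.6^2 * 2.8
= 11 * 0.36 * 2.8
= 11.088 N


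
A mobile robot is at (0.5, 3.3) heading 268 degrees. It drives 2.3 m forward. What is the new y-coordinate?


y_new = y0 + d*sin(theta)
= 3.3 + 2.3*sin(268)
= 3.3 + -2.2986
= 1.0014


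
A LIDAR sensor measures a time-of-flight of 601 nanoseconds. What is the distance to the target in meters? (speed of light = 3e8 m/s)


tof = 601 ns = 6.01e-07 s
dist = c * tof / 2
= 3e8 * 6.01e-07 / 2
= 90.15 m


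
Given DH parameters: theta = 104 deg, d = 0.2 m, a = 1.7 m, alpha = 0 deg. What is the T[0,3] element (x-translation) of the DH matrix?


T[0,3] = a * cos(theta)
= 1.7 * cos(104 deg)
= 1.7 * -0.2419
= -0.4113


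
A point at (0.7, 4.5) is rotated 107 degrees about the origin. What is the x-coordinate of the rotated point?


x' = x*cos(theta) - y*sin(theta)
cos(107 deg) = -0.2924, sin(107 deg) = 0.9563
x' = 0.7 * -0.2924 - 4.5 * 0.9563
= -0.2047 - 4.3034
= -4.508


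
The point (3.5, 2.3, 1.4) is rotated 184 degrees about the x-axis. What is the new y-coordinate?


Rotation about x-axis: y' = y*cos(theta) - z*sin(theta)
= 2.3 * -0.9976 - 1.4 * -0.0698
= -2.1967


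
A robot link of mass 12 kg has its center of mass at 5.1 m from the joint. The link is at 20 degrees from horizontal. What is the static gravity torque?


tau = m*g*L*cos(angle)
= 12 * 9.81 * 5.1 * cos(20 deg)
= 12 * 9.81 * 5.1 * 0.9397
= 564.1651 Nm


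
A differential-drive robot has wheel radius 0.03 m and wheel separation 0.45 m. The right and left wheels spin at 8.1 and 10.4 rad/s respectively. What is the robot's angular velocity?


vR = r*wR = 0.03*8.1 = 0.243 m/s
vL = r*wL = 0.03*10.4 = 0.312 m/s
v = (vR+vL)/2 = 0.2775 m/s
omega = (vR-vL)/L = -0.1533 rad/s
angular velocity = -0.1533 rad/s


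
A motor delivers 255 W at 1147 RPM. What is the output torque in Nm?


omega = 1147 * 2*pi/60 = 120.1136 rad/s
tau = P / omega = 255 / 120.1136
= 2.123 Nm


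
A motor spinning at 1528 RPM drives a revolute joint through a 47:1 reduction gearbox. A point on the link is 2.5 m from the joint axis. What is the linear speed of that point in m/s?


omega_motor = 1528 * 2*pi/60 = 160.0118 rad/s
omega_joint = omega_motor / 47 = 3.4045 rad/s
v = omega_joint * r = 3.4045 * 2.5
= 8.5113 m/s


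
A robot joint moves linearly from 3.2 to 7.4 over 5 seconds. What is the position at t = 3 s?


s = t/T = 3/5 = 0.6
p(t) = p0 + (pf-p0)*s
= 3.2 + (7.4 - 3.2) * 0.6
= 5.72


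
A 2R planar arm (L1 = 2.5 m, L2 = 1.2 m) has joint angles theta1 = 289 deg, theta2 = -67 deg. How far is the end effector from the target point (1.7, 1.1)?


End effector via forward kinematics:
x = L1*cos(t1) + L2*cos(t1+t2) = -0.0779
y = L1*sin(t1) + L2*sin(t1+t2) = -3.1668
Distance to target:
d = sqrt((1.7 - -0.0779)^2 + (1.1 - -3.1668)^2)
= sqrt(3.1608 + 18.2052)
= 4.6223 m


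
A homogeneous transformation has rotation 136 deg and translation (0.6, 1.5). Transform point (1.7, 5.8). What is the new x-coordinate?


x' = cos(theta)*px - sin(theta)*py + tx
= -0.7193*1.7 - 0.6947*5.8 + 0.6
= -4.6519


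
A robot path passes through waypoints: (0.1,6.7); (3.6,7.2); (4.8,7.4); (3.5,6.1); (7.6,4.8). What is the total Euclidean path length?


Segment lengths:
  seg1 = sqrt((3.5)^2 + (0.5)^2) = 3.5355
  seg2 = sqrt((1.2)^2 + (0.2)^2) = 1.2166
  seg3 = sqrt((-1.3)^2 + (-1.3)^2) = 1.8385
  seg4 = sqrt((4.1)^2 + (-1.3)^2) = 4.3012
Total = 10.8917


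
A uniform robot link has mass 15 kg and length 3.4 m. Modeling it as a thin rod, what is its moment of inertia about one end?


I = (1/3) * m * L^2
= (1/3) * 15 * 3.4^2
= 0.333333 * 15 * 11.56
= 57.8 kg*m^2


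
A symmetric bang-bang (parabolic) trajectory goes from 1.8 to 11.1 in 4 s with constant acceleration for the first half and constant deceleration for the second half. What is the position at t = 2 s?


Symmetric rest-to-rest: each phase covers (pf-p0)/2 in time T/2. 0.5*a*(T/2)^2 = (pf-p0)/2 => a = 4*(pf-p0)/T^2
a = 4*(11.1-1.8)/4^2 = 2.325
t = 2 is in the acceleration phase (t <= T/2).
p = p0 + 0.5*a*t^2 = 1.8 + 0.5*2.325*2^2
= 6.45


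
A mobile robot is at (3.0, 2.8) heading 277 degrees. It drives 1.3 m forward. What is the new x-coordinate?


x_new = x0 + d*cos(theta)
= 3.0 + 1.3*cos(277)
= 3.0 + 0.1584
= 3.1584


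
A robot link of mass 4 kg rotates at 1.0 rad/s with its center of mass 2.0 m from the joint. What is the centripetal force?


F = m * omega^2 * r
= 4 * 1.0^2 * 2.0
= 4 * 1.0 * 2.0
= 8.0 N


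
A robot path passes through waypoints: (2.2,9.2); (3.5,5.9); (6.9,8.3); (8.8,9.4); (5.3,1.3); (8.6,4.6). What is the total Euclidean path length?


Segment lengths:
  seg1 = sqrt((1.3)^2 + (-3.3)^2) = 3.5468
  seg2 = sqrt((3.4)^2 + (2.4)^2) = 4.1617
  seg3 = sqrt((1.9)^2 + (1.1)^2) = 2.1954
  seg4 = sqrt((-3.5)^2 + (-8.1)^2) = 8.8238
  seg5 = sqrt((3.3)^2 + (3.3)^2) = 4.6669
Total = 23.3947


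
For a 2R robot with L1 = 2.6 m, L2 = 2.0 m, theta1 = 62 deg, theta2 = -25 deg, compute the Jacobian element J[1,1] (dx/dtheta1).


J[1,1] = -L1*sin(t1) - L2*sin(t1+t2)
= -2.6*sin(62) - 2.0*sin(37)
= -3.4993


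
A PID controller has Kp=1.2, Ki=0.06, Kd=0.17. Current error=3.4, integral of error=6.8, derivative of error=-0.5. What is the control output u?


u = Kp*e + Ki*int(e) + Kd*de/dt
= 1.2*3.4 + 0.06*6.8 + 0.17*(-0.5)
= 4.08 + 0.408 + -0.085
= 4.403


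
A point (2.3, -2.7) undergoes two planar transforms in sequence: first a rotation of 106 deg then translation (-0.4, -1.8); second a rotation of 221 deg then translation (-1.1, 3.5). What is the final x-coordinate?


After transform 1:
x1 = cos(106)*2.3 - sin(106)*-2.7 + -0.4 = 1.5614
y1 = sin(106)*2.3 + cos(106)*-2.7 + -1.8 = 1.1551
After transform 2:
x2 = cos(221)*1.5614 - sin(221)*1.1551 + -1.1
= -1.5206


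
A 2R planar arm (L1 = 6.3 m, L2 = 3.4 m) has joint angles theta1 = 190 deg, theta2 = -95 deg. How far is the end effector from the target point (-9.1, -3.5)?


End effector via forward kinematics:
x = L1*cos(t1) + L2*cos(t1+t2) = -6.5006
y = L1*sin(t1) + L2*sin(t1+t2) = 2.2931
Distance to target:
d = sqrt((-9.1 - -6.5006)^2 + (-3.5 - 2.2931)^2)
= sqrt(6.7568 + 33.5598)
= 6.3495 m


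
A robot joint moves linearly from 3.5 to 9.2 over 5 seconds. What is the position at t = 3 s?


s = t/T = 3/5 = 0.6
p(t) = p0 + (pf-p0)*s
= 3.5 + (9.2 - 3.5) * 0.6
= 6.92


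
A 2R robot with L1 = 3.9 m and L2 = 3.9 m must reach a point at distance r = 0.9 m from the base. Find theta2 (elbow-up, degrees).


cos(theta2) = (r^2 - L1^2 - L2^2) / (2*L1*L2)
cos(theta2) = (0.81 - 15.21 - 15.21) / 30.42
cos(theta2) = -0.973373
theta2 = 166.7484 degrees


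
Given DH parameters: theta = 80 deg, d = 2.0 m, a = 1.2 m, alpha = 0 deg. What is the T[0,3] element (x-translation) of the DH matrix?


T[0,3] = a * cos(theta)
= 1.2 * cos(80 deg)
= 1.2 * 0.1736
= 0.2084


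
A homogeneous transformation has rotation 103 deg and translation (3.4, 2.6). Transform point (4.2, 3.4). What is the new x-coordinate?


x' = cos(theta)*px - sin(theta)*py + tx
= -0.225*4.2 - 0.9744*3.4 + 3.4
= -0.8577


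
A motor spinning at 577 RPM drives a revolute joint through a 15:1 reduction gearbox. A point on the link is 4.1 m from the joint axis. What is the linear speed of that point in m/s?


omega_motor = 577 * 2*pi/60 = 60.4233 rad/s
omega_joint = omega_motor / 15 = 4.0282 rad/s
v = omega_joint * r = 4.0282 * 4.1
= 16.5157 m/s


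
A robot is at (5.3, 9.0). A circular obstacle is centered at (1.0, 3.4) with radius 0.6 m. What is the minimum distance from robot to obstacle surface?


center_dist = sqrt((5.3-1.0)^2 + (9.0-3.4)^2)
= sqrt(18.49 + 31.36)
= 7.0605
min_dist = center_dist - radius = 7.0605 - 0.6 = 6.4605 m


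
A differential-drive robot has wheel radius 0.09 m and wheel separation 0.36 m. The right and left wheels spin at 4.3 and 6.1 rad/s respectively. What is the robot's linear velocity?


vR = r*wR = 0.09*4.3 = 0.387 m/s
vL = r*wL = 0.09*6.1 = 0.549 m/s
v = (vR+vL)/2 = 0.468 m/s
omega = (vR-vL)/L = -0.45 rad/s
linear velocity = 0.468 m/s


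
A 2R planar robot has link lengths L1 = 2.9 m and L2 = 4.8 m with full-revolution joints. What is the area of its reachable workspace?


r_max = L1 + L2 = 7.7 m
r_min = |L1 - L2| = 1.9 m
Area = pi*(r_max^2 - r_min^2)
= pi*(59.29 - 3.61)
= pi * 55.68
= 174.9239 m^2


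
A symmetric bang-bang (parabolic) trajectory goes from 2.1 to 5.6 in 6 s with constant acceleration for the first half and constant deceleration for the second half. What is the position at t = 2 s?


Symmetric rest-to-rest: each phase covers (pf-p0)/2 in time T/2. 0.5*a*(T/2)^2 = (pf-p0)/2 => a = 4*(pf-p0)/T^2
a = 4*(5.6-2.1)/6^2 = 0.3889
t = 2 is in the acceleration phase (t <= T/2).
p = p0 + 0.5*a*t^2 = 2.1 + 0.5*0.3889*2^2
= 2.8778


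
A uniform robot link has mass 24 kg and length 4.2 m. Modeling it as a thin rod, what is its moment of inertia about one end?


I = (1/3) * m * L^2
= (1/3) * 24 * 4.2^2
= 0.333333 * 24 * 17.64
= 141.12 kg*m^2


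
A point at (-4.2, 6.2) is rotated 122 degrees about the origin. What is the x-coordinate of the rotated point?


x' = x*cos(theta) - y*sin(theta)
cos(122 deg) = -0.5299, sin(122 deg) = 0.848
x' = -4.2 * -0.5299 - 6.2 * 0.848
= 2.2257 - 5.2579
= -3.0322


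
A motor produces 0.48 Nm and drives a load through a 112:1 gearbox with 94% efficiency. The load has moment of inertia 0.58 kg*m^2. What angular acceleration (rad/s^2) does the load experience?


tau_out = tau_motor * N * eta
= 0.48 * 112 * 0.94 = 50.5344 Nm
alpha = tau_out / I = 50.5344 / 0.58
= 87.1283 rad/s^2


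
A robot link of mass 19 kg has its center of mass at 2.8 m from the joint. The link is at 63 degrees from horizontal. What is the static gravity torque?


tau = m*g*L*cos(angle)
= 19 * 9.81 * 2.8 * cos(63 deg)
= 19 * 9.81 * 2.8 * 0.454
= 236.934 Nm


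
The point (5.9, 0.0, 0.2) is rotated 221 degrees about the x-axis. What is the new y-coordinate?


Rotation about x-axis: y' = y*cos(theta) - z*sin(theta)
= 0.0 * -0.7547 - 0.2 * -0.6561
= 0.1312


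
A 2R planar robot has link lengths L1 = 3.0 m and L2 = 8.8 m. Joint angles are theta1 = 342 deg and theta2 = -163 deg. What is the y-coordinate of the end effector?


Convert angles to radians: theta1 = 5.969, theta2 = -2.8449
y = L1*sin(theta1) + L2*sin(theta1+theta2)
y = -0.9271 + 0.1536
y = -0.7735


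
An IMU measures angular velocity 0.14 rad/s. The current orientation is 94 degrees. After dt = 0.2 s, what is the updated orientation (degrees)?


delta_theta = w * dt = 0.14 * 0.2 = 0.028 rad
= 1.6043 deg
theta_new = 94 + 1.6043 = 95.6043 deg


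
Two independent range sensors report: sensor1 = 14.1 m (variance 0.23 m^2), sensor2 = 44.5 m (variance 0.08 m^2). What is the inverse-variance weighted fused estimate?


w1 = (1/var1) / (1/var1 + 1/var2)
   = 4.3478 / (4.3478 + 12.5) = 0.2581
w2 = 1 - w1 = 0.7419
fused = w1*s1 + w2*s2 = 3.6387 + 33.0161
= 36.6548 m


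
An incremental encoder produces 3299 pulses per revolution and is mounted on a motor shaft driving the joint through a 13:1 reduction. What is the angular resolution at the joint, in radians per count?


counts per rev = 3299
effective counts at joint = 3299 * 13 = 42887
resolution = 2*pi / 42887
= 1.4651e-04 rad/count


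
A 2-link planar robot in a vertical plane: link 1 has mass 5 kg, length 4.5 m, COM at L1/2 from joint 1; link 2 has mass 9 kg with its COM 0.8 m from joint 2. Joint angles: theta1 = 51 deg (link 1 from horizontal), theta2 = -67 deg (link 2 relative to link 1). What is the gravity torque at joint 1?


Horizontal distance from joint 1 to link-1 COM:
  x_c1 = (L1/2)*cos(t1) = 2.25 * 0.6293 = 1.416 m
Horizontal distance from joint 1 to link-2 COM:
  x_c2 = L1*cos(t1) + Lc2*cos(t1+t2)
       = 4.5*0.6293 + 0.8*0.9613 = 3.601 m
tau1 = m1*g*x_c1 + m2*g*x_c2
     = 5*9.81*1.416 + 9*9.81*3.601
     = 69.4534 + 317.928
     = 387.3813 Nm


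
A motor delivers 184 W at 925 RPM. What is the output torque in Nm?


omega = 925 * 2*pi/60 = 96.8658 rad/s
tau = P / omega = 184 / 96.8658
= 1.8995 Nm


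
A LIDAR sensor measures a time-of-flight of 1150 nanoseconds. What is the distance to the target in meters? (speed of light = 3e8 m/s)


tof = 1150 ns = 1.15e-06 s
dist = c * tof / 2
= 3e8 * 1.15e-06 / 2
= 172.5 m


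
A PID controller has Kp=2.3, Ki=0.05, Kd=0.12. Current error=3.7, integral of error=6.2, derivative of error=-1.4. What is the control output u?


u = Kp*e + Ki*int(e) + Kd*de/dt
= 2.3*3.7 + 0.05*6.2 + 0.12*(-1.4)
= 8.51 + 0.31 + -0.168
= 8.652


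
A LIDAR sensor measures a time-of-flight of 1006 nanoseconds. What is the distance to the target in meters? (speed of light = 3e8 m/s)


tof = 1006 ns = 1.006e-06 s
dist = c * tof / 2
= 3e8 * 1.006e-06 / 2
= 150.9 m


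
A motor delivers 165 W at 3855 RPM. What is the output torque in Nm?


omega = 3855 * 2*pi/60 = 403.6947 rad/s
tau = P / omega = 165 / 403.6947
= 0.4087 Nm


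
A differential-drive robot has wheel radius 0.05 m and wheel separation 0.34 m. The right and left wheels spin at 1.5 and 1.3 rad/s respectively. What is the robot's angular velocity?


vR = r*wR = 0.05*1.5 = 0.075 m/s
vL = r*wL = 0.05*1.3 = 0.065 m/s
v = (vR+vL)/2 = 0.07 m/s
omega = (vR-vL)/L = 0.0294 rad/s
angular velocity = 0.0294 rad/s


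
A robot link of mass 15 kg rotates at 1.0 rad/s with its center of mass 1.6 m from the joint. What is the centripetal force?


F = m * omega^2 * r
= 15 * 1.0^2 * 1.6
= 15 * 1.0 * 1.6
= 24.0 N


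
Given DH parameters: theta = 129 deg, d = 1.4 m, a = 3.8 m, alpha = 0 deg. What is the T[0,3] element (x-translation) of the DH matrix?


T[0,3] = a * cos(theta)
= 3.8 * cos(129 deg)
= 3.8 * -0.6293
= -2.3914


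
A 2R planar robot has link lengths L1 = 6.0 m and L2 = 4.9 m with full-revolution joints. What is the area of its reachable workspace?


r_max = L1 + L2 = 10.9 m
r_min = |L1 - L2| = 1.1 m
Area = pi*(r_max^2 - r_min^2)
= pi*(118.81 - 1.21)
= pi * 117.6
= 369.4513 m^2


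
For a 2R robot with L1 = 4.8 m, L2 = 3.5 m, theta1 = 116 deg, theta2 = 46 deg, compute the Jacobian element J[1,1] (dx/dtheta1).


J[1,1] = -L1*sin(t1) - L2*sin(t1+t2)
= -4.8*sin(116) - 3.5*sin(162)
= -5.3958


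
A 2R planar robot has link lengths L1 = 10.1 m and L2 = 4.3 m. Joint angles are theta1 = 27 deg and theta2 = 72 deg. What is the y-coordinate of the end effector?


Convert angles to radians: theta1 = 0.4712, theta2 = 1.2566
y = L1*sin(theta1) + L2*sin(theta1+theta2)
y = 4.5853 + 4.2471
y = 8.8324


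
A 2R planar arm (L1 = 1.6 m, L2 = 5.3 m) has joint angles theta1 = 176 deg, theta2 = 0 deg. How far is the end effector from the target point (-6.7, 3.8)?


End effector via forward kinematics:
x = L1*cos(t1) + L2*cos(t1+t2) = -6.8832
y = L1*sin(t1) + L2*sin(t1+t2) = 0.4813
Distance to target:
d = sqrt((-6.7 - -6.8832)^2 + (3.8 - 0.4813)^2)
= sqrt(0.0336 + 11.0136)
= 3.3237 m


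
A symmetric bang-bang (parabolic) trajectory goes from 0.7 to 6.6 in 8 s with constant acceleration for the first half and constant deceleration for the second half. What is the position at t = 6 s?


Symmetric rest-to-rest: each phase covers (pf-p0)/2 in time T/2. 0.5*a*(T/2)^2 = (pf-p0)/2 => a = 4*(pf-p0)/T^2
a = 4*(6.6-0.7)/8^2 = 0.3687
t = 6 is in the deceleration phase (t > T/2).
p = pf - 0.5*a*(T-t)^2 = 6.6 - 0.5*0.3687*2^2
= 5.8625


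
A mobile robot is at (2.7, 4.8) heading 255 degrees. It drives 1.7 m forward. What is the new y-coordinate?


y_new = y0 + d*sin(theta)
= 4.8 + 1.7*sin(255)
= 4.8 + -1.6421
= 3.1579


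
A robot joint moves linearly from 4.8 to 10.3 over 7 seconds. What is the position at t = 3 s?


s = t/T = 3/7 = 0.4286
p(t) = p0 + (pf-p0)*s
= 4.8 + (10.3 - 4.8) * 0.4286
= 7.1571


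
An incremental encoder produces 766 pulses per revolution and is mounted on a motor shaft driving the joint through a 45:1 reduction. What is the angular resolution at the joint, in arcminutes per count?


counts per rev = 766
effective counts at joint = 766 * 45 = 34470
resolution = 360*60 / 34470
= 0.6266 arcmin/count


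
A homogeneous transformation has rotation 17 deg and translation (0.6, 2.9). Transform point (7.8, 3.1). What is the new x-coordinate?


x' = cos(theta)*px - sin(theta)*py + tx
= 0.9563*7.8 - 0.2924*3.1 + 0.6
= 7.1528


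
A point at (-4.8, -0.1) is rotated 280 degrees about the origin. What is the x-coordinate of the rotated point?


x' = x*cos(theta) - y*sin(theta)
cos(280 deg) = 0.1736, sin(280 deg) = -0.9848
x' = -4.8 * 0.1736 - -0.1 * -0.9848
= -0.8335 - 0.0985
= -0.932


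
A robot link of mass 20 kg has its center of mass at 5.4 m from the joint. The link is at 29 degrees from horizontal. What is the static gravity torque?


tau = m*g*L*cos(angle)
= 20 * 9.81 * 5.4 * cos(29 deg)
= 20 * 9.81 * 5.4 * 0.8746
= 926.6421 Nm


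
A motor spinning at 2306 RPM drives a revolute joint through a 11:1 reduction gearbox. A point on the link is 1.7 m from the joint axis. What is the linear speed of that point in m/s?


omega_motor = 2306 * 2*pi/60 = 241.4838 rad/s
omega_joint = omega_motor / 11 = 21.9531 rad/s
v = omega_joint * r = 21.9531 * 1.7
= 37.3202 m/s


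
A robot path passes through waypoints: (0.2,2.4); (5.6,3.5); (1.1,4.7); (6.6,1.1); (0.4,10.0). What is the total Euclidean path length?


Segment lengths:
  seg1 = sqrt((5.4)^2 + (1.1)^2) = 5.5109
  seg2 = sqrt((-4.5)^2 + (1.2)^2) = 4.6573
  seg3 = sqrt((5.5)^2 + (-3.6)^2) = 6.5734
  seg4 = sqrt((-6.2)^2 + (8.9)^2) = 10.8467
Total = 27.5882


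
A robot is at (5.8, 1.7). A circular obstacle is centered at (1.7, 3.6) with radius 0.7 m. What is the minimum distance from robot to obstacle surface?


center_dist = sqrt((5.8-1.7)^2 + (1.7-3.6)^2)
= sqrt(16.81 + 3.61)
= 4.5188
min_dist = center_dist - radius = 4.5188 - 0.7 = 3.8188 m


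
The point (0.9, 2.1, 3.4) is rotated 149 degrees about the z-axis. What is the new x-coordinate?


Rotation about z-axis: x' = x*cos(theta) - y*sin(theta)
= 0.9 * -0.8572 - 2.1 * 0.515
= -1.853


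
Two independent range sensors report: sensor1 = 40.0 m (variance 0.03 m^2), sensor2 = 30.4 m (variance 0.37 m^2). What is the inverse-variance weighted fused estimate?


w1 = (1/var1) / (1/var1 + 1/var2)
   = 33.3333 / (33.3333 + 2.7027) = 0.925
w2 = 1 - w1 = 0.075
fused = w1*s1 + w2*s2 = 37.0 + 2.28
= 39.28 m


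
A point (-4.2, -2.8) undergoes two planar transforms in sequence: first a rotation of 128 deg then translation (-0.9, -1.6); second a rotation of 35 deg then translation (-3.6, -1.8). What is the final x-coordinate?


After transform 1:
x1 = cos(128)*-4.2 - sin(128)*-2.8 + -0.9 = 3.8922
y1 = sin(128)*-4.2 + cos(128)*-2.8 + -1.6 = -3.1858
After transform 2:
x2 = cos(35)*3.8922 - sin(35)*-3.1858 + -3.6
= 1.4156


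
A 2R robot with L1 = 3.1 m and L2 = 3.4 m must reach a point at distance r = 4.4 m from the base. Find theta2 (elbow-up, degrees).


cos(theta2) = (r^2 - L1^2 - L2^2) / (2*L1*L2)
cos(theta2) = (19.36 - 9.61 - 11.56) / 21.08
cos(theta2) = -0.085863
theta2 = 94.9257 degrees


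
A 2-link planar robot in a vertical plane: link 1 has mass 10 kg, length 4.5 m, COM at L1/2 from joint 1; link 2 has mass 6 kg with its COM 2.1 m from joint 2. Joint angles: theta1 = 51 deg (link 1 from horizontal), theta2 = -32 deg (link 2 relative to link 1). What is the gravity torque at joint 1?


Horizontal distance from joint 1 to link-1 COM:
  x_c1 = (L1/2)*cos(t1) = 2.25 * 0.6293 = 1.416 m
Horizontal distance from joint 1 to link-2 COM:
  x_c2 = L1*cos(t1) + Lc2*cos(t1+t2)
       = 4.5*0.6293 + 2.1*0.9455 = 4.8175 m
tau1 = m1*g*x_c1 + m2*g*x_c2
     = 10*9.81*1.416 + 6*9.81*4.8175
     = 138.9067 + 283.5599
     = 422.4666 Nm


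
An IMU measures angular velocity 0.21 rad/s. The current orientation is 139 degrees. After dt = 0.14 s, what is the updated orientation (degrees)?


delta_theta = w * dt = 0.21 * 0.14 = 0.0294 rad
= 1.6845 deg
theta_new = 139 + 1.6845 = 140.6845 deg


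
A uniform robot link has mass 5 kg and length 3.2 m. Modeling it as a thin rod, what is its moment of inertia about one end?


I = (1/3) * m * L^2
= (1/3) * 5 * 3.2^2
= 0.333333 * 5 * 10.24
= 17.0667 kg*m^2


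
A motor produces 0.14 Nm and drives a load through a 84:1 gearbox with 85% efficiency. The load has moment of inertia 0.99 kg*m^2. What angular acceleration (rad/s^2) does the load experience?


tau_out = tau_motor * N * eta
= 0.14 * 84 * 0.85 = 9.996 Nm
alpha = tau_out / I = 9.996 / 0.99
= 10.097 rad/s^2


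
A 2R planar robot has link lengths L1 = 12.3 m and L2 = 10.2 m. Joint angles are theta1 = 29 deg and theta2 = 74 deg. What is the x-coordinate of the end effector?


Convert angles to radians: theta1 = 0.5061, theta2 = 1.2915
x = L1*cos(theta1) + L2*cos(theta1+theta2)
x = 10.7578 + -2.2945
x = 8.4633


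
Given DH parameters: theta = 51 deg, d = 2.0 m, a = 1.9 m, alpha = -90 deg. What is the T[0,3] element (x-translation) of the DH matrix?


T[0,3] = a * cos(theta)
= 1.9 * cos(51 deg)
= 1.9 * 0.6293
= 1.1957


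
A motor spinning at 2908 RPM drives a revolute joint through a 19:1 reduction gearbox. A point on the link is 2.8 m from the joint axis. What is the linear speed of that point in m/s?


omega_motor = 2908 * 2*pi/60 = 304.525 rad/s
omega_joint = omega_motor / 19 = 16.0276 rad/s
v = omega_joint * r = 16.0276 * 2.8
= 44.8774 m/s


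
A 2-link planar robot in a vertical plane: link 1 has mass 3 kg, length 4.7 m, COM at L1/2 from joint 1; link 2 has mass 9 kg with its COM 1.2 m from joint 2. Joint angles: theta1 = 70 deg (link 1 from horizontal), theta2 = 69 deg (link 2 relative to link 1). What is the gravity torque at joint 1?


Horizontal distance from joint 1 to link-1 COM:
  x_c1 = (L1/2)*cos(t1) = 2.35 * 0.342 = 0.8037 m
Horizontal distance from joint 1 to link-2 COM:
  x_c2 = L1*cos(t1) + Lc2*cos(t1+t2)
       = 4.7*0.342 + 1.2*-0.7547 = 0.7018 m
tau1 = m1*g*x_c1 + m2*g*x_c2
     = 3*9.81*0.8037 + 9*9.81*0.7018
     = 23.6543 + 61.9657
     = 85.62 Nm


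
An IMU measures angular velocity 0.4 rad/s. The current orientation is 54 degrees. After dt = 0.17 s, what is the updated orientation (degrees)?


delta_theta = w * dt = 0.4 * 0.17 = 0.068 rad
= 3.8961 deg
theta_new = 54 + 3.8961 = 57.8961 deg


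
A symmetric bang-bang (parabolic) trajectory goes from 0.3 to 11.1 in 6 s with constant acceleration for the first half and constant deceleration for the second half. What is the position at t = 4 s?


Symmetric rest-to-rest: each phase covers (pf-p0)/2 in time T/2. 0.5*a*(T/2)^2 = (pf-p0)/2 => a = 4*(pf-p0)/T^2
a = 4*(11.1-0.3)/6^2 = 1.2
t = 4 is in the deceleration phase (t > T/2).
p = pf - 0.5*a*(T-t)^2 = 11.1 - 0.5*1.2*2^2
= 8.7


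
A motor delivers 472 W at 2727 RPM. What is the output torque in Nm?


omega = 2727 * 2*pi/60 = 285.5708 rad/s
tau = P / omega = 472 / 285.5708
= 1.6528 Nm


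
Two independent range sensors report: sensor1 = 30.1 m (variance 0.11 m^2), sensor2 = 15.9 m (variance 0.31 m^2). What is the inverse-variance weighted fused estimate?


w1 = (1/var1) / (1/var1 + 1/var2)
   = 9.0909 / (9.0909 + 3.2258) = 0.7381
w2 = 1 - w1 = 0.2619
fused = w1*s1 + w2*s2 = 22.2167 + 4.1643
= 26.381 m


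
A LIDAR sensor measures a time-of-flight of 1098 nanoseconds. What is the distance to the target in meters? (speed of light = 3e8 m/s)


tof = 1098 ns = 1.098e-06 s
dist = c * tof / 2
= 3e8 * 1.098e-06 / 2
= 164.7 m


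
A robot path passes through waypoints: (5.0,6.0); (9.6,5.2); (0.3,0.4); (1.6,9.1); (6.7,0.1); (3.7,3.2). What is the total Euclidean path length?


Segment lengths:
  seg1 = sqrt((4.6)^2 + (-0.8)^2) = 4.669
  seg2 = sqrt((-9.3)^2 + (-4.8)^2) = 10.4657
  seg3 = sqrt((1.3)^2 + (8.7)^2) = 8.7966
  seg4 = sqrt((5.1)^2 + (-9.0)^2) = 10.3446
  seg5 = sqrt((-3.0)^2 + (3.1)^2) = 4.3139
Total = 38.5898


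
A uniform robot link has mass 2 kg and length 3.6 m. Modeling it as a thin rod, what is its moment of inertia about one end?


I = (1/3) * m * L^2
= (1/3) * 2 * 3.6^2
= 0.333333 * 2 * 12.96
= 8.64 kg*m^2


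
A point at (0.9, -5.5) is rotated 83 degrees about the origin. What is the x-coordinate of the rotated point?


x' = x*cos(theta) - y*sin(theta)
cos(83 deg) = 0.1219, sin(83 deg) = 0.9925
x' = 0.9 * 0.1219 - -5.5 * 0.9925
= 0.1097 - -5.459
= 5.5687


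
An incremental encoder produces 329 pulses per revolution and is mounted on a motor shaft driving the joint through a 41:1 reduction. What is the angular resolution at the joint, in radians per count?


counts per rev = 329
effective counts at joint = 329 * 41 = 13489
resolution = 2*pi / 13489
= 4.6580e-04 rad/count


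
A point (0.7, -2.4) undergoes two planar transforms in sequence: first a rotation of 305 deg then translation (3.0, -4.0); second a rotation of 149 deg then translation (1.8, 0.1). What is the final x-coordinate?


After transform 1:
x1 = cos(305)*0.7 - sin(305)*-2.4 + 3.0 = 1.4355
y1 = sin(305)*0.7 + cos(305)*-2.4 + -4.0 = -5.95
After transform 2:
x2 = cos(149)*1.4355 - sin(149)*-5.95 + 1.8
= 3.634


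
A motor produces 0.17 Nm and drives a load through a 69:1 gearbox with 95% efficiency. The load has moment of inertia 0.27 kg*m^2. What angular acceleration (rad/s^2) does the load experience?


tau_out = tau_motor * N * eta
= 0.17 * 69 * 0.95 = 11.1435 Nm
alpha = tau_out / I = 11.1435 / 0.27
= 41.2722 rad/s^2


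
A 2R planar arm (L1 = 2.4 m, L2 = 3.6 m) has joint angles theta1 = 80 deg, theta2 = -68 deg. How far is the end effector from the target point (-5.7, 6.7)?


End effector via forward kinematics:
x = L1*cos(t1) + L2*cos(t1+t2) = 3.9381
y = L1*sin(t1) + L2*sin(t1+t2) = 3.112
Distance to target:
d = sqrt((-5.7 - 3.9381)^2 + (6.7 - 3.112)^2)
= sqrt(92.8927 + 12.8736)
= 10.2843 m


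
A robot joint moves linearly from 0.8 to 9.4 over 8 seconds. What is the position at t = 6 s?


s = t/T = 6/8 = 0.75
p(t) = p0 + (pf-p0)*s
= 0.8 + (9.4 - 0.8) * 0.75
= 7.25


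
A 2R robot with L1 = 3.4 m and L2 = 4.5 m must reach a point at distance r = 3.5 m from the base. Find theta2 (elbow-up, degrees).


cos(theta2) = (r^2 - L1^2 - L2^2) / (2*L1*L2)
cos(theta2) = (12.25 - 11.56 - 20.25) / 30.6
cos(theta2) = -0.639216
theta2 = 129.7334 degrees


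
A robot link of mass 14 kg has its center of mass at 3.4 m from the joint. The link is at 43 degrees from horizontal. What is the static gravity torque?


tau = m*g*L*cos(angle)
= 14 * 9.81 * 3.4 * cos(43 deg)
= 14 * 9.81 * 3.4 * 0.7314
= 341.51 Nm


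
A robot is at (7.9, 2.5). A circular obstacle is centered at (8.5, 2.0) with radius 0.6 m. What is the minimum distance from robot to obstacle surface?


center_dist = sqrt((7.9-8.5)^2 + (2.5-2.0)^2)
= sqrt(0.36 + 0.25)
= 0.781
min_dist = center_dist - radius = 0.781 - 0.6 = 0.181 m


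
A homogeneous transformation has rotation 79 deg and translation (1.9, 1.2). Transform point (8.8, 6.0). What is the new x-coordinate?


x' = cos(theta)*px - sin(theta)*py + tx
= 0.1908*8.8 - 0.9816*6.0 + 1.9
= -2.3106


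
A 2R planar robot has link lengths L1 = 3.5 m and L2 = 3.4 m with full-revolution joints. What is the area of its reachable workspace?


r_max = L1 + L2 = 6.9 m
r_min = |L1 - L2| = 0.1 m
Area = pi*(r_max^2 - r_min^2)
= pi*(47.61 - 0.01)
= pi * 47.6
= 149.5398 m^2


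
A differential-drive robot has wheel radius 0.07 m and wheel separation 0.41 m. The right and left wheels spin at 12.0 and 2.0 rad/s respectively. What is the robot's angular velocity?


vR = r*wR = 0.07*12.0 = 0.84 m/s
vL = r*wL = 0.07*2.0 = 0.14 m/s
v = (vR+vL)/2 = 0.49 m/s
omega = (vR-vL)/L = 1.7073 rad/s
angular velocity = 1.7073 rad/s


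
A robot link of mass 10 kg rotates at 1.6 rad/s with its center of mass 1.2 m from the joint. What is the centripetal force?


F = m * omega^2 * r
= 10 * 1.6^2 * 1.2
= 10 * 2.56 * 1.2
= 30.72 N


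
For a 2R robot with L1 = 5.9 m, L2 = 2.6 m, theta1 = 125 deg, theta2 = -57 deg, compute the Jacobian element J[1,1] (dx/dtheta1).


J[1,1] = -L1*sin(t1) - L2*sin(t1+t2)
= -5.9*sin(125) - 2.6*sin(68)
= -7.2437


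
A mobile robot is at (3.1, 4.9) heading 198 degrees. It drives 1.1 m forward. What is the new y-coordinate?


y_new = y0 + d*sin(theta)
= 4.9 + 1.1*sin(198)
= 4.9 + -0.3399
= 4.5601


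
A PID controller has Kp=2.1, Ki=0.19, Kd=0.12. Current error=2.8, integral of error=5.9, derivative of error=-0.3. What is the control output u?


u = Kp*e + Ki*int(e) + Kd*de/dt
= 2.1*2.8 + 0.19*5.9 + 0.12*(-0.3)
= 5.88 + 1.121 + -0.036
= 6.965


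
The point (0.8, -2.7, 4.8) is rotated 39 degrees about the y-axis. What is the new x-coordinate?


Rotation about y-axis: x' = x*cos(theta) + z*sin(theta)
= 0.8 * 0.7771 + 4.8 * 0.6293
= 3.6425


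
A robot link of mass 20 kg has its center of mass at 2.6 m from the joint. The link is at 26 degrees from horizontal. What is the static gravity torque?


tau = m*g*L*cos(angle)
= 20 * 9.81 * 2.6 * cos(26 deg)
= 20 * 9.81 * 2.6 * 0.8988
= 458.4928 Nm


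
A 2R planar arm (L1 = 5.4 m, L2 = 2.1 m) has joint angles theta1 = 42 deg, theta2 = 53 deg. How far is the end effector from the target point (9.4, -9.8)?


End effector via forward kinematics:
x = L1*cos(t1) + L2*cos(t1+t2) = 3.83
y = L1*sin(t1) + L2*sin(t1+t2) = 5.7053
Distance to target:
d = sqrt((9.4 - 3.83)^2 + (-9.8 - 5.7053)^2)
= sqrt(31.0254 + 240.4148)
= 16.4754 m


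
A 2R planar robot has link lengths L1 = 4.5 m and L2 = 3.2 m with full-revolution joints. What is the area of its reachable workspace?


r_max = L1 + L2 = 7.7 m
r_min = |L1 - L2| = 1.3 m
Area = pi*(r_max^2 - r_min^2)
= pi*(59.29 - 1.69)
= pi * 57.6
= 180.9557 m^2


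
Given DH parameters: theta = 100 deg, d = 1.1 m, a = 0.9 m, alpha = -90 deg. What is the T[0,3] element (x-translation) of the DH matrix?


T[0,3] = a * cos(theta)
= 0.9 * cos(100 deg)
= 0.9 * -0.1736
= -0.1563


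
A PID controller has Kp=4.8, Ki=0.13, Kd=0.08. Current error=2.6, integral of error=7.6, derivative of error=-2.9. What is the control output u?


u = Kp*e + Ki*int(e) + Kd*de/dt
= 4.8*2.6 + 0.13*7.6 + 0.08*(-2.9)
= 12.48 + 0.988 + -0.232
= 13.236


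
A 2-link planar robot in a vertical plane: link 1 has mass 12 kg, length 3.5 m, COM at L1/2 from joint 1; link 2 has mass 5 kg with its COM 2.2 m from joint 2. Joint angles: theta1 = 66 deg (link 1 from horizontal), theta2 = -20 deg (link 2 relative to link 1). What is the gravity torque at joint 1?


Horizontal distance from joint 1 to link-1 COM:
  x_c1 = (L1/2)*cos(t1) = 1.75 * 0.4067 = 0.7118 m
Horizontal distance from joint 1 to link-2 COM:
  x_c2 = L1*cos(t1) + Lc2*cos(t1+t2)
       = 3.5*0.4067 + 2.2*0.6947 = 2.9518 m
tau1 = m1*g*x_c1 + m2*g*x_c2
     = 12*9.81*0.7118 + 5*9.81*2.9518
     = 83.7918 + 144.7871
     = 228.5789 Nm


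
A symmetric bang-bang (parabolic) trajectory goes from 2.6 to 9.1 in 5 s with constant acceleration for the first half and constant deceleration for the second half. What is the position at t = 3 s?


Symmetric rest-to-rest: each phase covers (pf-p0)/2 in time T/2. 0.5*a*(T/2)^2 = (pf-p0)/2 => a = 4*(pf-p0)/T^2
a = 4*(9.1-2.6)/5^2 = 1.04
t = 3 is in the deceleration phase (t > T/2).
p = pf - 0.5*a*(T-t)^2 = 9.1 - 0.5*1.04*2^2
= 7.02


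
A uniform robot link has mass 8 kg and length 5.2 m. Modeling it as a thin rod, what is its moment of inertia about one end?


I = (1/3) * m * L^2
= (1/3) * 8 * 5.2^2
= 0.333333 * 8 * 27.04
= 72.1067 kg*m^2


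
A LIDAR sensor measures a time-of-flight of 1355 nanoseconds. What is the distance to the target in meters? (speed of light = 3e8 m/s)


tof = 1355 ns = 1.355e-06 s
dist = c * tof / 2
= 3e8 * 1.355e-06 / 2
= 203.25 m


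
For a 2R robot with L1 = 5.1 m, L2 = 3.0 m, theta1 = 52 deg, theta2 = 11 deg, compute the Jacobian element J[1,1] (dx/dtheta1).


J[1,1] = -L1*sin(t1) - L2*sin(t1+t2)
= -5.1*sin(52) - 3.0*sin(63)
= -6.6919


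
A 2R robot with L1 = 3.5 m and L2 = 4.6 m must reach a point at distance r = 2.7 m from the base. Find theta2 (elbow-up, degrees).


cos(theta2) = (r^2 - L1^2 - L2^2) / (2*L1*L2)
cos(theta2) = (7.29 - 12.25 - 21.16) / 32.2
cos(theta2) = -0.81118
theta2 = 144.2114 degrees


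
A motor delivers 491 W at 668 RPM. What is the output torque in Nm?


omega = 668 * 2*pi/60 = 69.9528 rad/s
tau = P / omega = 491 / 69.9528
= 7.019 Nm


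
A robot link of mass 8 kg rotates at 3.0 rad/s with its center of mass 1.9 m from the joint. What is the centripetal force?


F = m * omega^2 * r
= 8 * 3.0^2 * 1.9
= 8 * 9.0 * 1.9
= 136.8 N


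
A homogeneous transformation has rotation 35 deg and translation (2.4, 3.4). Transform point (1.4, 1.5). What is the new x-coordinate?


x' = cos(theta)*px - sin(theta)*py + tx
= 0.8192*1.4 - 0.5736*1.5 + 2.4
= 2.6864


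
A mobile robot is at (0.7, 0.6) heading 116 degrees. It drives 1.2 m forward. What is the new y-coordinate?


y_new = y0 + d*sin(theta)
= 0.6 + 1.2*sin(116)
= 0.6 + 1.0786
= 1.6786


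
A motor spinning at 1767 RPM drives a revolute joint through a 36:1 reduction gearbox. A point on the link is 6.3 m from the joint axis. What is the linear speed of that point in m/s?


omega_motor = 1767 * 2*pi/60 = 185.0398 rad/s
omega_joint = omega_motor / 36 = 5.14 rad/s
v = omega_joint * r = 5.14 * 6.3
= 32.382 m/s


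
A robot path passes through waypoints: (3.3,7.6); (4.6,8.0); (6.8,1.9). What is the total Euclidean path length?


Segment lengths:
  seg1 = sqrt((1.3)^2 + (0.4)^2) = 1.3601
  seg2 = sqrt((2.2)^2 + (-6.1)^2) = 6.4846
Total = 7.8447
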